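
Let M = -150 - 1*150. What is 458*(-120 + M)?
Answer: -192360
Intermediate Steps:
M = -300 (M = -150 - 150 = -300)
458*(-120 + M) = 458*(-120 - 300) = 458*(-420) = -192360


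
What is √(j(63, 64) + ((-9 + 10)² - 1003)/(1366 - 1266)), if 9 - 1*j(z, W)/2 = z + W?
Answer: I*√24602/10 ≈ 15.685*I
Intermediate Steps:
j(z, W) = 18 - 2*W - 2*z (j(z, W) = 18 - 2*(z + W) = 18 - 2*(W + z) = 18 + (-2*W - 2*z) = 18 - 2*W - 2*z)
√(j(63, 64) + ((-9 + 10)² - 1003)/(1366 - 1266)) = √((18 - 2*64 - 2*63) + ((-9 + 10)² - 1003)/(1366 - 1266)) = √((18 - 128 - 126) + (1² - 1003)/100) = √(-236 + (1 - 1003)*(1/100)) = √(-236 - 1002*1/100) = √(-236 - 501/50) = √(-12301/50) = I*√24602/10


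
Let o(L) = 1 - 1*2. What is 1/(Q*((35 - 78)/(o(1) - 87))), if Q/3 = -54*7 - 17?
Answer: -88/50955 ≈ -0.0017270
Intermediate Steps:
o(L) = -1 (o(L) = 1 - 2 = -1)
Q = -1185 (Q = 3*(-54*7 - 17) = 3*(-18*21 - 17) = 3*(-378 - 17) = 3*(-395) = -1185)
1/(Q*((35 - 78)/(o(1) - 87))) = 1/(-1185*(35 - 78)/(-1 - 87)) = 1/(-(-50955)/(-88)) = 1/(-(-50955)*(-1)/88) = 1/(-1185*43/88) = 1/(-50955/88) = -88/50955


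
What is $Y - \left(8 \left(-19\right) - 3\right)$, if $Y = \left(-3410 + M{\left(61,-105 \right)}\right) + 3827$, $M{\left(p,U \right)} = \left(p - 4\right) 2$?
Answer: $686$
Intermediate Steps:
$M{\left(p,U \right)} = -8 + 2 p$ ($M{\left(p,U \right)} = \left(-4 + p\right) 2 = -8 + 2 p$)
$Y = 531$ ($Y = \left(-3410 + \left(-8 + 2 \cdot 61\right)\right) + 3827 = \left(-3410 + \left(-8 + 122\right)\right) + 3827 = \left(-3410 + 114\right) + 3827 = -3296 + 3827 = 531$)
$Y - \left(8 \left(-19\right) - 3\right) = 531 - \left(8 \left(-19\right) - 3\right) = 531 - \left(-152 - 3\right) = 531 - -155 = 531 + 155 = 686$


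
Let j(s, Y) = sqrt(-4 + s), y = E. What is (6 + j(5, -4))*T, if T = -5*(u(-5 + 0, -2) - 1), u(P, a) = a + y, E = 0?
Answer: 105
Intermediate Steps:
y = 0
u(P, a) = a (u(P, a) = a + 0 = a)
T = 15 (T = -5*(-2 - 1) = -5*(-3) = 15)
(6 + j(5, -4))*T = (6 + sqrt(-4 + 5))*15 = (6 + sqrt(1))*15 = (6 + 1)*15 = 7*15 = 105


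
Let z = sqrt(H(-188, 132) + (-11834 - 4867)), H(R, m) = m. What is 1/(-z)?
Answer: I*sqrt(1841)/5523 ≈ 0.0077688*I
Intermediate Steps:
z = 3*I*sqrt(1841) (z = sqrt(132 + (-11834 - 4867)) = sqrt(132 - 16701) = sqrt(-16569) = 3*I*sqrt(1841) ≈ 128.72*I)
1/(-z) = 1/(-3*I*sqrt(1841)) = I*sqrt(1841)/5523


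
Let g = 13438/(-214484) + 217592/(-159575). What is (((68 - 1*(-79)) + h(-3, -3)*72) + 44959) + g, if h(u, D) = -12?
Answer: 757095227814611/17113142150 ≈ 44241.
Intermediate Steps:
g = -24407185689/17113142150 (g = 13438*(-1/214484) + 217592*(-1/159575) = -6719/107242 - 217592/159575 = -24407185689/17113142150 ≈ -1.4262)
(((68 - 1*(-79)) + h(-3, -3)*72) + 44959) + g = (((68 - 1*(-79)) - 12*72) + 44959) - 24407185689/17113142150 = (((68 + 79) - 864) + 44959) - 24407185689/17113142150 = ((147 - 864) + 44959) - 24407185689/17113142150 = (-717 + 44959) - 24407185689/17113142150 = 44242 - 24407185689/17113142150 = 757095227814611/17113142150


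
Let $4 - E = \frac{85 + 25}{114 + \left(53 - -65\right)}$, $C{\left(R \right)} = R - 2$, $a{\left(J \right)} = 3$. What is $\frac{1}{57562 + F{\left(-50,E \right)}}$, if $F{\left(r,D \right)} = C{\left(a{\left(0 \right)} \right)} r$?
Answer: $\frac{1}{57512} \approx 1.7388 \cdot 10^{-5}$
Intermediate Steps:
$C{\left(R \right)} = -2 + R$
$E = \frac{409}{116}$ ($E = 4 - \frac{85 + 25}{114 + \left(53 - -65\right)} = 4 - \frac{110}{114 + \left(53 + 65\right)} = 4 - \frac{110}{114 + 118} = 4 - \frac{110}{232} = 4 - 110 \cdot \frac{1}{232} = 4 - \frac{55}{116} = \frac{409}{116} \approx 3.5259$)
$F{\left(r,D \right)} = r$ ($F{\left(r,D \right)} = \left(-2 + 3\right) r = 1 r = r$)
$\frac{1}{57562 + F{\left(-50,E \right)}} = \frac{1}{57562 - 50} = \frac{1}{57512}$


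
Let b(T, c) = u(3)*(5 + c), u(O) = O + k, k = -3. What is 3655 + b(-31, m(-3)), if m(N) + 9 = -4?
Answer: 3655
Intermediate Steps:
u(O) = -3 + O (u(O) = O - 3 = -3 + O)
m(N) = -13 (m(N) = -9 - 4 = -13)
b(T, c) = 0 (b(T, c) = (-3 + 3)*(5 + c) = 0*(5 + c) = 0)
3655 + b(-31, m(-3)) = 3655 + 0 = 3655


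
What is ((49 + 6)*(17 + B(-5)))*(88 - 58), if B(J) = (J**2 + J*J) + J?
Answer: 102300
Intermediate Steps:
B(J) = J + 2*J**2 (B(J) = (J**2 + J**2) + J = 2*J**2 + J = J + 2*J**2)
((49 + 6)*(17 + B(-5)))*(88 - 58) = ((49 + 6)*(17 - 5*(1 + 2*(-5))))*(88 - 58) = (55*(17 - 5*(1 - 10)))*30 = (55*(17 - 5*(-9)))*30 = (55*(17 + 45))*30 = (55*62)*30 = 3410*30 = 102300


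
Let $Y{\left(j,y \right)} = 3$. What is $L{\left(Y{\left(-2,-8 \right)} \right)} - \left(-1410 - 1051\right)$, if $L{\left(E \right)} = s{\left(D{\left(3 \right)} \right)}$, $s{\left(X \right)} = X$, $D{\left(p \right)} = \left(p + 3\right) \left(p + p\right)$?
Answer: $2497$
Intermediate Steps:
$D{\left(p \right)} = 2 p \left(3 + p\right)$ ($D{\left(p \right)} = \left(3 + p\right) 2 p = 2 p \left(3 + p\right)$)
$L{\left(E \right)} = 36$ ($L{\left(E \right)} = 2 \cdot 3 \left(3 + 3\right) = 2 \cdot 3 \cdot 6 = 36$)
$L{\left(Y{\left(-2,-8 \right)} \right)} - \left(-1410 - 1051\right) = 36 - \left(-1410 - 1051\right) = 36 - -2461 = 36 + 2461 = 2497$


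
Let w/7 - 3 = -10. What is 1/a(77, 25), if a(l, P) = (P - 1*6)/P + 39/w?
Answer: -1225/44 ≈ -27.841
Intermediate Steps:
w = -49 (w = 21 + 7*(-10) = 21 - 70 = -49)
a(l, P) = -39/49 + (-6 + P)/P (a(l, P) = (P - 1*6)/P + 39/(-49) = (P - 6)/P + 39*(-1/49) = (-6 + P)/P - 39/49 = -39/49 + (-6 + P)/P)
1/a(77, 25) = 1/(10/49 - 6/25) = 1/(-44/1225) = -1225/44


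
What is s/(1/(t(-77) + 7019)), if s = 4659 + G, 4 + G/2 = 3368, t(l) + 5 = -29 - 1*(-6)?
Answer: 79606517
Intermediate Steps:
t(l) = -28 (t(l) = -5 + (-29 - 1*(-6)) = -5 + (-29 + 6) = -5 - 23 = -28)
G = 6728 (G = -8 + 2*3368 = -8 + 6736 = 6728)
s = 11387 (s = 4659 + 6728 = 11387)
s/(1/(t(-77) + 7019)) = 11387/(1/(-28 + 7019)) = 11387/(1/6991) = 11387*6991 = 79606517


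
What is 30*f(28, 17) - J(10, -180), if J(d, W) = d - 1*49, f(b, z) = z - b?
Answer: -291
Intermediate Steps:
J(d, W) = -49 + d (J(d, W) = d - 49 = -49 + d)
30*f(28, 17) - J(10, -180) = 30*(17 - 1*28) - (-49 + 10) = 30*(17 - 28) - 1*(-39) = 30*(-11) + 39 = -330 + 39 = -291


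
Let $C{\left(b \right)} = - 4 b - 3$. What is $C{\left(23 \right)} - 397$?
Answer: $-492$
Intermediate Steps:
$C{\left(b \right)} = -3 - 4 b$
$C{\left(23 \right)} - 397 = \left(-3 - 92\right) - 397 = -95 - 397 = -492$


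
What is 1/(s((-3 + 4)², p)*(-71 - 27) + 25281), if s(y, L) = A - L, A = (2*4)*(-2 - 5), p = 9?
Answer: 1/31651 ≈ 3.1595e-5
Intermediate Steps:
A = -56 (A = 8*(-7) = -56)
s(y, L) = -56 - L
1/(s((-3 + 4)², p)*(-71 - 27) + 25281) = 1/((-56 - 1*9)*(-71 - 27) + 25281) = 1/((-56 - 9)*(-98) + 25281) = 1/(-65*(-98) + 25281) = 1/(6370 + 25281) = 1/31651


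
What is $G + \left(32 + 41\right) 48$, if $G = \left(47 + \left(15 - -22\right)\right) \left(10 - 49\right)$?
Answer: $228$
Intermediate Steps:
$G = -3276$ ($G = \left(47 + \left(15 + 22\right)\right) \left(-39\right) = \left(47 + 37\right) \left(-39\right) = 84 \left(-39\right) = -3276$)
$G + \left(32 + 41\right) 48 = -3276 + \left(32 + 41\right) 48 = -3276 + 73 \cdot 48 = -3276 + 3504 = 228$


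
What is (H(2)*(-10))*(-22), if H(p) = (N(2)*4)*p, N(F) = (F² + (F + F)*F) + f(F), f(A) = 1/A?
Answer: 22000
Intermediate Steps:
N(F) = 1/F + 3*F² (N(F) = (F² + (F + F)*F) + 1/F = (F² + (2*F)*F) + 1/F = (F² + 2*F²) + 1/F = 3*F² + 1/F = 1/F + 3*F²)
H(p) = 50*p (H(p) = (((1 + 3*2³)/2)*4)*p = (((1 + 3*8)/2)*4)*p = (((1 + 24)/2)*4)*p = (((½)*25)*4)*p = ((25/2)*4)*p = 50*p)
(H(2)*(-10))*(-22) = ((50*2)*(-10))*(-22) = (100*(-10))*(-22) = -1000*(-22) = 22000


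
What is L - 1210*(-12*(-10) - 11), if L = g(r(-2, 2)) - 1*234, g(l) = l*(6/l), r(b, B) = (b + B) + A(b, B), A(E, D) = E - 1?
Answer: -132118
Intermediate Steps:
A(E, D) = -1 + E
r(b, B) = -1 + B + 2*b (r(b, B) = (b + B) + (-1 + b) = (B + b) + (-1 + b) = -1 + B + 2*b)
g(l) = 6
L = -228 (L = 6 - 1*234 = 6 - 234 = -228)
L - 1210*(-12*(-10) - 11) = -228 - 1210*(-12*(-10) - 11) = -228 - 1210*(120 - 11) = -228 - 1210*109 = -228 - 131890 = -132118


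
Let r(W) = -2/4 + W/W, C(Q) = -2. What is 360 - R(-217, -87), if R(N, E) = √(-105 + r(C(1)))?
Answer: 360 - I*√418/2 ≈ 360.0 - 10.223*I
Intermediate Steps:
r(W) = ½ (r(W) = -2*¼ + 1 = -½ + 1 = ½)
R(N, E) = I*√418/2 (R(N, E) = √(-105 + ½) = √(-209/2) = I*√418/2)
360 - R(-217, -87) = 360 - I*√418/2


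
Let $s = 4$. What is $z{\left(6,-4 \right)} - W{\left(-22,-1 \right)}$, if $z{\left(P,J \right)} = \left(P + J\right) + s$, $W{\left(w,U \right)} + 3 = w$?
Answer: $31$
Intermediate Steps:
$W{\left(w,U \right)} = -3 + w$
$z{\left(P,J \right)} = 4 + J + P$ ($z{\left(P,J \right)} = \left(P + J\right) + 4 = \left(J + P\right) + 4 = 4 + J + P$)
$z{\left(6,-4 \right)} - W{\left(-22,-1 \right)} = \left(4 - 4 + 6\right) - \left(-3 - 22\right) = 6 - -25 = 6 + 25 = 31$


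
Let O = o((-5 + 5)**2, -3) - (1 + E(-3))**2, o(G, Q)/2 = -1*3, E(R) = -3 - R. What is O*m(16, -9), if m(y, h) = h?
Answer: 63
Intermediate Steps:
o(G, Q) = -6 (o(G, Q) = 2*(-1*3) = 2*(-3) = -6)
O = -7 (O = -6 - (1 + (-3 - 1*(-3)))**2 = -6 - (1 + (-3 + 3))**2 = -6 - (1 + 0)**2 = -6 - 1*1**2 = -6 - 1*1 = -6 - 1 = -7)
O*m(16, -9) = -7*(-9) = 63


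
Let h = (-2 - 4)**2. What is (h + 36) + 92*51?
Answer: 4764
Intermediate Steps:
h = 36 (h = (-6)**2 = 36)
(h + 36) + 92*51 = (36 + 36) + 92*51 = 72 + 4692 = 4764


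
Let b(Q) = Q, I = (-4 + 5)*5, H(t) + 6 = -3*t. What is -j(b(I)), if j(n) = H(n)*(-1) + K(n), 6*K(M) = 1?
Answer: -127/6 ≈ -21.167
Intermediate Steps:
K(M) = 1/6 (K(M) = (1/6)*1 = 1/6)
H(t) = -6 - 3*t
I = 5 (I = 1*5 = 5)
j(n) = 37/6 + 3*n (j(n) = (-6 - 3*n)*(-1) + 1/6 = (6 + 3*n) + 1/6 = 37/6 + 3*n)
-j(b(I)) = -(37/6 + 3*5) = -(37/6 + 15) = -1*127/6 = -127/6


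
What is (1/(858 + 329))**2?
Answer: 1/1408969 ≈ 7.0974e-7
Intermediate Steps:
(1/(858 + 329))**2 = (1/1187)**2 = 1/1408969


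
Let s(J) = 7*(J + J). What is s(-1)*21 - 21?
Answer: -315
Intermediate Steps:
s(J) = 14*J (s(J) = 7*(2*J) = 14*J)
s(-1)*21 - 21 = (14*(-1))*21 - 21 = -14*21 - 21 = -294 - 21 = -315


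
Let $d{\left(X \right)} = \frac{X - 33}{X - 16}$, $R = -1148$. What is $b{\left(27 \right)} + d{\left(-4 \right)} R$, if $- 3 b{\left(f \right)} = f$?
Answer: $- \frac{10664}{5} \approx -2132.8$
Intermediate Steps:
$d{\left(X \right)} = \frac{-33 + X}{-16 + X}$
$b{\left(f \right)} = - \frac{f}{3}$
$b{\left(27 \right)} + d{\left(-4 \right)} R = \left(- \frac{1}{3}\right) 27 + \frac{-33 - 4}{-16 - 4} \left(-1148\right) = -9 + \frac{1}{-20} \left(-37\right) \left(-1148\right) = -9 + \left(- \frac{1}{20}\right) \left(-37\right) \left(-1148\right) = -9 + \frac{37}{20} \left(-1148\right) = -9 - \frac{10619}{5} = - \frac{10664}{5}$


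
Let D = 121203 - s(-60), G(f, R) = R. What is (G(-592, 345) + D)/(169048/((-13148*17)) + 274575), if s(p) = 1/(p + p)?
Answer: 47943396407/108303064680 ≈ 0.44268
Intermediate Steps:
s(p) = 1/(2*p)
D = 14544361/120 (D = 121203 - 1/(2*(-60)) = 121203 - (-1)/(2*60) = 121203 - 1*(-1/120) = 121203 + 1/120 = 14544361/120 ≈ 1.2120e+5)
(G(-592, 345) + D)/(169048/((-13148*17)) + 274575) = (345 + 14544361/120)/(169048/((-13148*17)) + 274575) = 14585761/(120*(169048/(-223516) + 274575)) = 14585761/(120*(169048*(-1/223516) + 274575)) = 14585761/(120*(-2486/3287 + 274575)) = 14585761/(120*(902525539/3287)) = (14585761/120)*(3287/902525539) = 47943396407/108303064680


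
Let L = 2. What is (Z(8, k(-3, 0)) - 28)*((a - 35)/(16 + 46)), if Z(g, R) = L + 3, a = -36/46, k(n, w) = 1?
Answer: 823/62 ≈ 13.274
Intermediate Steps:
a = -18/23 (a = -36*1/46 = -18/23 ≈ -0.78261)
Z(g, R) = 5 (Z(g, R) = 2 + 3 = 5)
(Z(8, k(-3, 0)) - 28)*((a - 35)/(16 + 46)) = (5 - 28)*((-18/23 - 35)/(16 + 46)) = -(-823)/62 = -23*(-823/1426) = 823/62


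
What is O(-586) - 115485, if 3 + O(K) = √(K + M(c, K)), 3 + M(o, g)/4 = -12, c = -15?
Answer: -115488 + I*√646 ≈ -1.1549e+5 + 25.417*I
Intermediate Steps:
M(o, g) = -60 (M(o, g) = -12 + 4*(-12) = -12 - 48 = -60)
O(K) = -3 + √(-60 + K) (O(K) = -3 + √(K - 60) = -3 + √(-60 + K))
O(-586) - 115485 = (-3 + √(-60 - 586)) - 115485 = (-3 + √(-646)) - 115485 = (-3 + I*√646) - 115485 = -115488 + I*√646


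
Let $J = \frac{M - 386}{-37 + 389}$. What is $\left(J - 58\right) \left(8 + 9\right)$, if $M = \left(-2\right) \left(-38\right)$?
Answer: $- \frac{176171}{176} \approx -1001.0$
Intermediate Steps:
$M = 76$
$J = - \frac{155}{176}$ ($J = \frac{76 - 386}{-37 + 389} = - \frac{310}{352} = \left(-310\right) \frac{1}{352} = - \frac{155}{176} \approx -0.88068$)
$\left(J - 58\right) \left(8 + 9\right) = \left(- \frac{155}{176} - 58\right) \left(8 + 9\right) = \left(- \frac{155}{176} - 58\right) 17 = \left(- \frac{10363}{176}\right) 17 = - \frac{176171}{176}$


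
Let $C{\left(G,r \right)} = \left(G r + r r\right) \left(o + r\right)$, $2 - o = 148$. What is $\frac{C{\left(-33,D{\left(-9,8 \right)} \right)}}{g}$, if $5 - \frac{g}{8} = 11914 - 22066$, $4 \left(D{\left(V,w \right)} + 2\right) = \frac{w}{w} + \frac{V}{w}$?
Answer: $- \frac{345161505}{2662596608} \approx -0.12963$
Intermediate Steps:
$o = -146$ ($o = 2 - 148 = -146$)
$D{\left(V,w \right)} = - \frac{7}{4} + \frac{V}{4 w}$ ($D{\left(V,w \right)} = -2 + \frac{\frac{w}{w} + \frac{V}{w}}{4} = -2 + \frac{1 + \frac{V}{w}}{4} = -2 + \left(\frac{1}{4} + \frac{V}{4 w}\right) = - \frac{7}{4} + \frac{V}{4 w}$)
$C{\left(G,r \right)} = \left(-146 + r\right) \left(r^{2} + G r\right)$ ($C{\left(G,r \right)} = \left(G r + r r\right) \left(-146 + r\right) = \left(G r + r^{2}\right) \left(-146 + r\right) = \left(r^{2} + G r\right) \left(-146 + r\right) = \left(-146 + r\right) \left(r^{2} + G r\right)$)
$g = 81256$ ($g = 40 - 8 \left(11914 - 22066\right) = 40 - -81216 = 40 + 81216 = 81256$)
$\frac{C{\left(-33,D{\left(-9,8 \right)} \right)}}{g} = \frac{\frac{-9 - 56}{4 \cdot 8} \left(\left(\frac{-9 - 56}{4 \cdot 8}\right)^{2} - -4818 - 146 \frac{-9 - 56}{4 \cdot 8} - 33 \frac{-9 - 56}{4 \cdot 8}\right)}{81256} = \frac{1}{4} \cdot \frac{1}{8} \left(-9 - 56\right) \left(\left(\frac{1}{4} \cdot \frac{1}{8} \left(-9 - 56\right)\right)^{2} + 4818 - 146 \cdot \frac{1}{4} \cdot \frac{1}{8} \left(-9 - 56\right) - 33 \cdot \frac{1}{4} \cdot \frac{1}{8} \left(-9 - 56\right)\right) \frac{1}{81256} = \frac{1}{4} \cdot \frac{1}{8} \left(-65\right) \left(\left(\frac{1}{4} \cdot \frac{1}{8} \left(-65\right)\right)^{2} + 4818 - 146 \cdot \frac{1}{4} \cdot \frac{1}{8} \left(-65\right) - 33 \cdot \frac{1}{4} \cdot \frac{1}{8} \left(-65\right)\right) \frac{1}{81256} = - \frac{65 \left(\left(- \frac{65}{32}\right)^{2} + 4818 - - \frac{4745}{16} - - \frac{2145}{32}\right)}{32} \cdot \frac{1}{81256} = - \frac{65 \left(\frac{4225}{1024} + 4818 + \frac{4745}{16} + \frac{2145}{32}\right)}{32} \cdot \frac{1}{81256} = \left(- \frac{65}{32}\right) \frac{5310177}{1024} \cdot \frac{1}{81256} = \left(- \frac{345161505}{32768}\right) \frac{1}{81256} = - \frac{345161505}{2662596608}$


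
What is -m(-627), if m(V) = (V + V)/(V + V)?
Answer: -1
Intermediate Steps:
m(V) = 1 (m(V) = (2*V)/((2*V)) = (2*V)*(1/(2*V)) = 1)
-m(-627) = -1*1 = -1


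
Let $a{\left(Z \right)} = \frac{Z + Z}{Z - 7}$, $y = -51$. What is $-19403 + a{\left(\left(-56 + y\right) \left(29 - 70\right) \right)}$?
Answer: $- \frac{42488183}{2190} \approx -19401.0$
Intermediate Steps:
$a{\left(Z \right)} = \frac{2 Z}{-7 + Z}$
$-19403 + a{\left(\left(-56 + y\right) \left(29 - 70\right) \right)} = -19403 + \frac{2 \left(-56 - 51\right) \left(29 - 70\right)}{-7 + \left(-56 - 51\right) \left(29 - 70\right)} = -19403 + \frac{2 \left(\left(-107\right) \left(-41\right)\right)}{-7 - -4387} = -19403 + 2 \cdot 4387 \frac{1}{-7 + 4387} = -19403 + 2 \cdot 4387 \cdot \frac{1}{4380} = -19403 + \frac{4387}{2190} = - \frac{42488183}{2190}$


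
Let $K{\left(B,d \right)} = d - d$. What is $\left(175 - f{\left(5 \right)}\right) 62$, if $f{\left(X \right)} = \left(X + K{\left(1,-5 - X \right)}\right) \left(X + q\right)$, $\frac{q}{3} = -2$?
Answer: $11160$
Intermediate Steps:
$q = -6$ ($q = 3 \left(-2\right) = -6$)
$K{\left(B,d \right)} = 0$
$f{\left(X \right)} = X \left(-6 + X\right)$ ($f{\left(X \right)} = \left(X + 0\right) \left(X - 6\right) = X \left(-6 + X\right)$)
$\left(175 - f{\left(5 \right)}\right) 62 = \left(175 - 5 \left(-6 + 5\right)\right) 62 = \left(175 - 5 \left(-1\right)\right) 62 = \left(175 - -5\right) 62 = \left(175 + 5\right) 62 = 180 \cdot 62 = 11160$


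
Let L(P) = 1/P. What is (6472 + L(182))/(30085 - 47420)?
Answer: -235581/630994 ≈ -0.37335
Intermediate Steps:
(6472 + L(182))/(30085 - 47420) = (6472 + 1/182)/(30085 - 47420) = (6472 + 1/182)/(-17335) = (1177905/182)*(-1/17335) = -235581/630994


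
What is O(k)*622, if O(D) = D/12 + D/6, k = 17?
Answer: 5287/2 ≈ 2643.5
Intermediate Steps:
O(D) = D/4 (O(D) = D*(1/12) + D*(⅙) = D/12 + D/6 = D/4)
O(k)*622 = ((¼)*17)*622 = (17/4)*622 = 5287/2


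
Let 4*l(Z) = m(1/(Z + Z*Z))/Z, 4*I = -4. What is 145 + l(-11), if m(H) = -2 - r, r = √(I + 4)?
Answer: 3191/22 + √3/44 ≈ 145.08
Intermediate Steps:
I = -1 (I = (¼)*(-4) = -1)
r = √3 (r = √(-1 + 4) = √3 ≈ 1.7320)
m(H) = -2 - √3
l(Z) = (-2 - √3)/(4*Z) (l(Z) = ((-2 - √3)/Z)/4 = (-2 - √3)/(4*Z))
145 + l(-11) = 145 + (¼)*(-2 - √3)/(-11) = 145 + (¼)*(-1/11)*(-2 - √3) = 145 + (1/22 + √3/44) = 3191/22 + √3/44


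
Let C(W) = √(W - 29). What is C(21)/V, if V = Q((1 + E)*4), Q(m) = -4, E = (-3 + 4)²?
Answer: -I*√2/2 ≈ -0.70711*I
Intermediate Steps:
C(W) = √(-29 + W)
E = 1 (E = 1² = 1)
V = -4
C(21)/V = √(-29 + 21)/(-4) = √(-8)*(-¼) = (2*I*√2)*(-¼) = -I*√2/2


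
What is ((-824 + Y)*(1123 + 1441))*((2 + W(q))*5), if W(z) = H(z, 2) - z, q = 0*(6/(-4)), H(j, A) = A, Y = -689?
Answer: -77586640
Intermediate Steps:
q = 0 (q = 0*(6*(-1/4)) = 0*(-3/2) = 0)
W(z) = 2 - z
((-824 + Y)*(1123 + 1441))*((2 + W(q))*5) = ((-824 - 689)*(1123 + 1441))*((2 + (2 - 1*0))*5) = (-1513*2564)*((2 + (2 + 0))*5) = -3879332*(2 + 2)*5 = -15517328*5 = -3879332*20 = -77586640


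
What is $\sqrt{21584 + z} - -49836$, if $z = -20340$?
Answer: $49836 + 2 \sqrt{311} \approx 49871.0$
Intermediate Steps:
$\sqrt{21584 + z} - -49836 = \sqrt{21584 - 20340} - -49836 = \sqrt{1244} + 49836 = 2 \sqrt{311} + 49836 = 49836 + 2 \sqrt{311}$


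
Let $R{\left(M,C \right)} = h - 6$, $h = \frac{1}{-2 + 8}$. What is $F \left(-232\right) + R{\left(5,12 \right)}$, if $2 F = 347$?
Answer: $- \frac{241547}{6} \approx -40258.0$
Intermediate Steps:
$F = \frac{347}{2}$ ($F = \frac{1}{2} \cdot 347 = \frac{347}{2} \approx 173.5$)
$h = \frac{1}{6} \approx 0.16667$
$R{\left(M,C \right)} = - \frac{35}{6}$ ($R{\left(M,C \right)} = \frac{1}{6} - 6 = - \frac{35}{6}$)
$F \left(-232\right) + R{\left(5,12 \right)} = \frac{347}{2} \left(-232\right) - \frac{35}{6} = -40252 - \frac{35}{6} = - \frac{241547}{6}$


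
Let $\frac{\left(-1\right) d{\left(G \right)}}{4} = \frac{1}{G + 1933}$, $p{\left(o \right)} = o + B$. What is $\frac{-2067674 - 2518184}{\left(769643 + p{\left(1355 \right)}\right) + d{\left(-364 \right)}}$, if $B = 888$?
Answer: $- \frac{3597605601}{605544565} \approx -5.9411$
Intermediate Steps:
$p{\left(o \right)} = 888 + o$ ($p{\left(o \right)} = o + 888 = 888 + o$)
$d{\left(G \right)} = - \frac{4}{1933 + G}$ ($d{\left(G \right)} = - \frac{4}{G + 1933} = - \frac{4}{1933 + G}$)
$\frac{-2067674 - 2518184}{\left(769643 + p{\left(1355 \right)}\right) + d{\left(-364 \right)}} = \frac{-2067674 - 2518184}{\left(769643 + \left(888 + 1355\right)\right) - \frac{4}{1933 - 364}} = - \frac{4585858}{\left(769643 + 2243\right) - \frac{4}{1569}} = - \frac{4585858}{771886 - \frac{4}{1569}} = - \frac{4585858}{\frac{1211089130}{1569}} = \left(-4585858\right) \frac{1569}{1211089130} = - \frac{3597605601}{605544565}$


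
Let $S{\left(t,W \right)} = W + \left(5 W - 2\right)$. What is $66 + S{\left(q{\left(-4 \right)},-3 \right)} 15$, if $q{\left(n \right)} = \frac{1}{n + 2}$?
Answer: $-234$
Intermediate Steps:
$q{\left(n \right)} = \frac{1}{2 + n}$
$S{\left(t,W \right)} = -2 + 6 W$ ($S{\left(t,W \right)} = W + \left(-2 + 5 W\right) = -2 + 6 W$)
$66 + S{\left(q{\left(-4 \right)},-3 \right)} 15 = 66 + \left(-2 + 6 \left(-3\right)\right) 15 = 66 + \left(-2 - 18\right) 15 = 66 - 300 = -234$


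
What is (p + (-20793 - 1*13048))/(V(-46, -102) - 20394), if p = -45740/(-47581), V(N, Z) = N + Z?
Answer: 1610142881/977408902 ≈ 1.6474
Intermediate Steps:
p = 45740/47581 (p = -45740*(-1/47581) = 45740/47581 ≈ 0.96131)
(p + (-20793 - 1*13048))/(V(-46, -102) - 20394) = (45740/47581 + (-20793 - 1*13048))/((-46 - 102) - 20394) = (45740/47581 + (-20793 - 13048))/(-148 - 20394) = (45740/47581 - 33841)/(-20542) = -1610142881/47581*(-1/20542) = 1610142881/977408902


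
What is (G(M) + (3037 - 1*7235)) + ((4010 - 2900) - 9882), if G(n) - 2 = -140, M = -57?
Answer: -13108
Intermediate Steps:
G(n) = -138 (G(n) = 2 - 140 = -138)
(G(M) + (3037 - 1*7235)) + ((4010 - 2900) - 9882) = (-138 + (3037 - 1*7235)) + ((4010 - 2900) - 9882) = (-138 + (3037 - 7235)) + (1110 - 9882) = (-138 - 4198) - 8772 = -4336 - 8772 = -13108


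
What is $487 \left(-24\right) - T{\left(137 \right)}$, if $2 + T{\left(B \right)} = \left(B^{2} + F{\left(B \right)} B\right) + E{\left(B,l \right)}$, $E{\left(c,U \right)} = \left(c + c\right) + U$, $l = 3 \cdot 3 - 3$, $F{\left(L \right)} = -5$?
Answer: $-30050$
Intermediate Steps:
$l = 6$ ($l = 9 - 3 = 6$)
$E{\left(c,U \right)} = U + 2 c$ ($E{\left(c,U \right)} = 2 c + U = U + 2 c$)
$T{\left(B \right)} = 4 + B^{2} - 3 B$ ($T{\left(B \right)} = -2 + \left(\left(B^{2} - 5 B\right) + \left(6 + 2 B\right)\right) = -2 + \left(6 + B^{2} - 3 B\right) = 4 + B^{2} - 3 B$)
$487 \left(-24\right) - T{\left(137 \right)} = 487 \left(-24\right) - \left(4 + 137^{2} - 411\right) = -11688 - \left(4 + 18769 - 411\right) = -11688 - 18362 = -30050$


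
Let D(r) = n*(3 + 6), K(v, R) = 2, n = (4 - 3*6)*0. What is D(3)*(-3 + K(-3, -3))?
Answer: 0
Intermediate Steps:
n = 0 (n = (4 - 18)*0 = -14*0 = 0)
D(r) = 0 (D(r) = 0*(3 + 6) = 0*9 = 0)
D(3)*(-3 + K(-3, -3)) = 0*(-3 + 2) = 0*(-1) = 0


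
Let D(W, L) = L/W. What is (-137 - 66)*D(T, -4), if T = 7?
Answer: 116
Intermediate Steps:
(-137 - 66)*D(T, -4) = (-137 - 66)*(-4/7) = -(-812)/7 = -203*(-4/7) = 116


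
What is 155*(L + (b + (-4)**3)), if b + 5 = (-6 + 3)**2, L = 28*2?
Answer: -620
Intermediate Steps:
L = 56
b = 4 (b = -5 + (-6 + 3)**2 = -5 + (-3)**2 = -5 + 9 = 4)
155*(L + (b + (-4)**3)) = 155*(56 + (4 + (-4)**3)) = 155*(56 + (4 - 64)) = 155*(56 - 60) = 155*(-4) = -620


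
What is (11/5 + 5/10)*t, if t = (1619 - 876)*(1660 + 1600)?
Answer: 6539886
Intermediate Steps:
t = 2422180 (t = 743*3260 = 2422180)
(11/5 + 5/10)*t = (11/5 + 5/10)*2422180 = (11*(⅕) + 5*(⅒))*2422180 = (11/5 + ½)*2422180 = (27/10)*2422180 = 6539886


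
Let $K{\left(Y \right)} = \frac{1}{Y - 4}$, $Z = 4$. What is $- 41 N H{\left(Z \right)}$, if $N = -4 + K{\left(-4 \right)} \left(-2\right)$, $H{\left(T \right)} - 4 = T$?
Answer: $1230$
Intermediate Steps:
$H{\left(T \right)} = 4 + T$
$K{\left(Y \right)} = \frac{1}{-4 + Y}$
$N = - \frac{15}{4}$ ($N = -4 + \frac{1}{-4 - 4} \left(-2\right) = -4 + \frac{1}{-8} \left(-2\right) = -4 - - \frac{1}{4} = -4 + \frac{1}{4} = - \frac{15}{4} \approx -3.75$)
$- 41 N H{\left(Z \right)} = \left(-41\right) \left(- \frac{15}{4}\right) \left(4 + 4\right) = \frac{615}{4} \cdot 8 = 1230$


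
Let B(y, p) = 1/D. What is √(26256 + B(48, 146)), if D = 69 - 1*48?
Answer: √11578917/21 ≈ 162.04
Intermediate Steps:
D = 21 (D = 69 - 48 = 21)
B(y, p) = 1/21
√(26256 + B(48, 146)) = √(26256 + 1/21) = √(551377/21) = √11578917/21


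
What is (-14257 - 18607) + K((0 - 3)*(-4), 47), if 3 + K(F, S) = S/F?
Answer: -394357/12 ≈ -32863.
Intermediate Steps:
K(F, S) = -3 + S/F
(-14257 - 18607) + K((0 - 3)*(-4), 47) = (-14257 - 18607) + (-3 + 47/(((0 - 3)*(-4)))) = -32864 + (-3 + 47/((-3*(-4)))) = -32864 + (-3 + 47/12) = -32864 + 11/12 = -394357/12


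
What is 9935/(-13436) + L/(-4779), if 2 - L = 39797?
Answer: 162402085/21403548 ≈ 7.5876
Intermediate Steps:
L = -39795 (L = 2 - 1*39797 = 2 - 39797 = -39795)
9935/(-13436) + L/(-4779) = 9935/(-13436) - 39795/(-4779) = 9935*(-1/13436) - 39795*(-1/4779) = -9935/13436 + 13265/1593 = 162402085/21403548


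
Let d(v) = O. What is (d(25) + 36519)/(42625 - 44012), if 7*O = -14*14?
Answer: -36491/1387 ≈ -26.309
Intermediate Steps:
O = -28 (O = (-14*14)/7 = (1/7)*(-196) = -28)
d(v) = -28
(d(25) + 36519)/(42625 - 44012) = (-28 + 36519)/(42625 - 44012) = 36491/(-1387) = 36491*(-1/1387) = -36491/1387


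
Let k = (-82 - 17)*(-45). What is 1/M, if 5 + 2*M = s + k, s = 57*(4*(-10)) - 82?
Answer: 1/1044 ≈ 0.00095785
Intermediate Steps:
s = -2362 (s = 57*(-40) - 82 = -2280 - 82 = -2362)
k = 4455 (k = -99*(-45) = 4455)
M = 1044 (M = -5/2 + (-2362 + 4455)/2 = -5/2 + (½)*2093 = -5/2 + 2093/2 = 1044)
1/M = 1/1044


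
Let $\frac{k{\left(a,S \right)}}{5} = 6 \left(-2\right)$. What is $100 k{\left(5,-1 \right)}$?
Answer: $-6000$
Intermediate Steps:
$k{\left(a,S \right)} = -60$ ($k{\left(a,S \right)} = 5 \cdot 6 \left(-2\right) = 5 \left(-12\right) = -60$)
$100 k{\left(5,-1 \right)} = 100 \left(-60\right) = -6000$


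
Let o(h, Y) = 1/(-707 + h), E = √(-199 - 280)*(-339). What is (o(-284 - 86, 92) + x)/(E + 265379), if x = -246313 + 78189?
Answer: -48052055844071/75908102481600 - 20460859037*I*√479/25302700827200 ≈ -0.63303 - 0.017698*I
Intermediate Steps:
E = -339*I*√479 (E = √(-479)*(-339) = (I*√479)*(-339) = -339*I*√479 ≈ -7419.4*I)
x = -168124
(o(-284 - 86, 92) + x)/(E + 265379) = (1/(-707 + (-284 - 86)) - 168124)/(-339*I*√479 + 265379) = (1/(-707 - 370) - 168124)/(265379 - 339*I*√479) = (1/(-1077) - 168124)/(265379 - 339*I*√479) = (-1/1077 - 168124)/(265379 - 339*I*√479) = -181069549/(1077*(265379 - 339*I*√479))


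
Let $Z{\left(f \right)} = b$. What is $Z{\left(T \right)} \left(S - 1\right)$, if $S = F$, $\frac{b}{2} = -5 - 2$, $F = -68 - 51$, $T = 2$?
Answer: $1680$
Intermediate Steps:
$F = -119$
$b = -14$ ($b = 2 \left(-5 - 2\right) = 2 \left(-7\right) = -14$)
$S = -119$
$Z{\left(f \right)} = -14$
$Z{\left(T \right)} \left(S - 1\right) = - 14 \left(-119 - 1\right) = \left(-14\right) \left(-120\right) = 1680$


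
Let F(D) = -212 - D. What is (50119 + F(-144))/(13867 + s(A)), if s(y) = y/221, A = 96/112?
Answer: 77428897/21452255 ≈ 3.6094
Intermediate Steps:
A = 6/7 (A = 96*(1/112) = 6/7 ≈ 0.85714)
s(y) = y/221 (s(y) = y*(1/221) = y/221)
(50119 + F(-144))/(13867 + s(A)) = (50119 + (-212 - 1*(-144)))/(13867 + (1/221)*(6/7)) = (50119 + (-212 + 144))/(13867 + 6/1547) = (50119 - 68)/(21452255/1547) = 50051*(1547/21452255) = 77428897/21452255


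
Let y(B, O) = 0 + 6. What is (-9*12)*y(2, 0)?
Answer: -648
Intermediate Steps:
y(B, O) = 6
(-9*12)*y(2, 0) = -9*12*6 = -108*6 = -648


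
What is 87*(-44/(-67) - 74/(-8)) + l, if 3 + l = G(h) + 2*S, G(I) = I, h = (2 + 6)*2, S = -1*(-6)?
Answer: 237685/268 ≈ 886.88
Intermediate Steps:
S = 6
h = 16 (h = 8*2 = 16)
l = 25 (l = -3 + (16 + 2*6) = -3 + (16 + 12) = -3 + 28 = 25)
87*(-44/(-67) - 74/(-8)) + l = 87*(-44/(-67) - 74/(-8)) + 25 = 87*(-44*(-1/67) - 74*(-⅛)) + 25 = 87*(44/67 + 37/4) + 25 = 87*(2655/268) + 25 = 230985/268 + 25 = 237685/268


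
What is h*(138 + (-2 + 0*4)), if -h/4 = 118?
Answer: -64192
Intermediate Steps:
h = -472 (h = -4*118 = -472)
h*(138 + (-2 + 0*4)) = -472*(138 + (-2 + 0*4)) = -472*(138 + (-2 + 0)) = -472*(138 - 2) = -472*136 = -64192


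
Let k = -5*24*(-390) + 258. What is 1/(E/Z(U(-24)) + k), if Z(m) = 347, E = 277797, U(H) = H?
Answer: 347/16606923 ≈ 2.0895e-5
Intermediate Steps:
k = 47058 (k = -120*(-390) + 258 = 46800 + 258 = 47058)
1/(E/Z(U(-24)) + k) = 1/(277797/347 + 47058) = 1/(16606923/347) = 347/16606923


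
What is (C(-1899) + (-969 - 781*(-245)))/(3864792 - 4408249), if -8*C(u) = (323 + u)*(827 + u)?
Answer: 20808/543457 ≈ 0.038288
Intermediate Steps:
C(u) = -(323 + u)*(827 + u)/8
(C(-1899) + (-969 - 781*(-245)))/(3864792 - 4408249) = ((-267121/8 - 575/4*(-1899) - ⅛*(-1899)²) + (-969 - 781*(-245)))/(3864792 - 4408249) = ((-267121/8 + 1091925/4 - ⅛*3606201) + (-969 + 191345))/(-543457) = ((-267121/8 + 1091925/4 - 3606201/8) + 190376)*(-1/543457) = (-211184 + 190376)*(-1/543457) = -20808*(-1/543457) = 20808/543457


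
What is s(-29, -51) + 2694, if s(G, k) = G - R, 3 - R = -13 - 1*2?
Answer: 2647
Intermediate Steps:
R = 18 (R = 3 - (-13 - 1*2) = 3 - (-13 - 2) = 3 - 1*(-15) = 3 + 15 = 18)
s(G, k) = -18 + G (s(G, k) = G - 1*18 = G - 18 = -18 + G)
s(-29, -51) + 2694 = (-18 - 29) + 2694 = -47 + 2694 = 2647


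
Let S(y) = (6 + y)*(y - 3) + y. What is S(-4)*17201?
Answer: -309618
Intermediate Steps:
S(y) = y + (-3 + y)*(6 + y) (S(y) = (6 + y)*(-3 + y) + y = (-3 + y)*(6 + y) + y = y + (-3 + y)*(6 + y))
S(-4)*17201 = (-18 + (-4)² + 4*(-4))*17201 = (-18 + 16 - 16)*17201 = -18*17201 = -309618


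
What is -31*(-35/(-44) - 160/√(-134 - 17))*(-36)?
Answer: 9765/11 + 178560*I*√151/151 ≈ 887.73 + 14531.0*I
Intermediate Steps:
-31*(-35/(-44) - 160/√(-134 - 17))*(-36) = -31*(-35*(-1/44) - 160*(-I*√151/151))*(-36) = -31*(35/44 - 160*(-I*√151/151))*(-36) = -31*(35/44 - (-160)*I*√151/151)*(-36) = -31*(35/44 + 160*I*√151/151)*(-36) = (-1085/44 - 4960*I*√151/151)*(-36) = 9765/11 + 178560*I*√151/151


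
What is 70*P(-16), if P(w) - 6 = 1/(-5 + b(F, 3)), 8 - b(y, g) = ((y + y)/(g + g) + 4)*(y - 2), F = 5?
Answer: 415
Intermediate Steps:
b(y, g) = 8 - (-2 + y)*(4 + y/g) (b(y, g) = 8 - ((y + y)/(g + g) + 4)*(y - 2) = 8 - ((2*y)/((2*g)) + 4)*(-2 + y) = 8 - ((2*y)*(1/(2*g)) + 4)*(-2 + y) = 8 - (y/g + 4)*(-2 + y) = 8 - (4 + y/g)*(-2 + y) = 8 - (-2 + y)*(4 + y/g))
P(w) = 83/14 (P(w) = 6 + 1/(-5 + (-1*5² + 2*5 - 4*3*(-4 + 5))/3) = 6 + 1/(-5 + (-1*25 + 10 - 4*3*1)/3) = 6 + 1/(-5 + (-25 + 10 - 12)/3) = 6 + 1/(-5 + (⅓)*(-27)) = 6 + 1/(-5 - 9) = 6 + 1/(-14) = 6 - 1/14 = 83/14)
70*P(-16) = 70*(83/14) = 415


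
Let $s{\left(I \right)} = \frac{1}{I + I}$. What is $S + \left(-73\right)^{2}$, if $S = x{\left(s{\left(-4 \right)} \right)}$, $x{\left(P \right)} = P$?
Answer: $\frac{42631}{8} \approx 5328.9$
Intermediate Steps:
$s{\left(I \right)} = \frac{1}{2 I}$
$S = - \frac{1}{8}$ ($S = \frac{1}{2 \left(-4\right)} = \frac{1}{2} \left(- \frac{1}{4}\right) = - \frac{1}{8} \approx -0.125$)
$S + \left(-73\right)^{2} = - \frac{1}{8} + \left(-73\right)^{2} = - \frac{1}{8} + 5329 = \frac{42631}{8}$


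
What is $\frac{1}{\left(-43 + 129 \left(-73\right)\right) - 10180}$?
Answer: $- \frac{1}{19640} \approx -5.0917 \cdot 10^{-5}$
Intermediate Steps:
$\frac{1}{\left(-43 + 129 \left(-73\right)\right) - 10180} = \frac{1}{\left(-43 - 9417\right) - 10180} = \frac{1}{-9460 - 10180} = \frac{1}{-19640} = - \frac{1}{19640}$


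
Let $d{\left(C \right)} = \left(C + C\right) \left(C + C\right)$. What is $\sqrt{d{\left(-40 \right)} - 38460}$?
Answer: $2 i \sqrt{8015} \approx 179.05 i$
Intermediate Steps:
$d{\left(C \right)} = 4 C^{2}$ ($d{\left(C \right)} = 2 C 2 C = 4 C^{2}$)
$\sqrt{d{\left(-40 \right)} - 38460} = \sqrt{4 \left(-40\right)^{2} - 38460} = \sqrt{4 \cdot 1600 - 38460} = \sqrt{6400 - 38460} = \sqrt{-32060} = 2 i \sqrt{8015}$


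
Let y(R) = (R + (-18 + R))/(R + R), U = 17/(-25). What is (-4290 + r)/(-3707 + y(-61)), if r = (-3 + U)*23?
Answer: 6671326/5651425 ≈ 1.1805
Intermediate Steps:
U = -17/25 (U = 17*(-1/25) = -17/25 ≈ -0.68000)
r = -2116/25 (r = (-3 - 17/25)*23 = -92/25*23 = -2116/25 ≈ -84.640)
y(R) = (-18 + 2*R)/(2*R) (y(R) = (-18 + 2*R)/((2*R)) = (-18 + 2*R)*(1/(2*R)) = (-18 + 2*R)/(2*R))
(-4290 + r)/(-3707 + y(-61)) = (-4290 - 2116/25)/(-3707 + (-9 - 61)/(-61)) = -109366/(25*(-3707 - 1/61*(-70))) = -109366/(25*(-3707 + 70/61)) = -109366/(25*(-226057/61)) = -109366/25*(-61/226057) = 6671326/5651425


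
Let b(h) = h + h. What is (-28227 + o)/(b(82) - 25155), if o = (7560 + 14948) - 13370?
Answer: 19089/24991 ≈ 0.76383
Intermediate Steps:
o = 9138 (o = 22508 - 13370 = 9138)
b(h) = 2*h
(-28227 + o)/(b(82) - 25155) = (-28227 + 9138)/(2*82 - 25155) = -19089/(164 - 25155) = -19089/(-24991) = -19089*(-1/24991) = 19089/24991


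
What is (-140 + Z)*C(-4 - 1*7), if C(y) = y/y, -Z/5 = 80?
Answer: -540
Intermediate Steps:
Z = -400 (Z = -5*80 = -400)
C(y) = 1
(-140 + Z)*C(-4 - 1*7) = (-140 - 400)*1 = -540*1 = -540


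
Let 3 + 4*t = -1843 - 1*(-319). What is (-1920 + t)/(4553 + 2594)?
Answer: -9207/28588 ≈ -0.32206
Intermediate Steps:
t = -1527/4 (t = -¾ + (-1843 - 1*(-319))/4 = -¾ + (-1843 + 319)/4 = -¾ + (¼)*(-1524) = -¾ - 381 = -1527/4 ≈ -381.75)
(-1920 + t)/(4553 + 2594) = (-1920 - 1527/4)/(4553 + 2594) = -9207/4/7147 = -9207/4*1/7147 = -9207/28588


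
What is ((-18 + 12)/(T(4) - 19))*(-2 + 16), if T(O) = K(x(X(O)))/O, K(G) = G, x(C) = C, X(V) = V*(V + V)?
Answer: 84/11 ≈ 7.6364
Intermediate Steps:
X(V) = 2*V**2 (X(V) = V*(2*V) = 2*V**2)
T(O) = 2*O (T(O) = (2*O**2)/O = 2*O)
((-18 + 12)/(T(4) - 19))*(-2 + 16) = ((-18 + 12)/(2*4 - 19))*(-2 + 16) = -6/(8 - 19)*14 = -6/(-11)*14 = -6*(-1/11)*14 = (6/11)*14 = 84/11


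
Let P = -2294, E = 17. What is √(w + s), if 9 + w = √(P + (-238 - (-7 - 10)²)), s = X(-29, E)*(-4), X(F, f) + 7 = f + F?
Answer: √(67 + I*√2821) ≈ 8.7321 + 3.0413*I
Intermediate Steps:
X(F, f) = -7 + F + f (X(F, f) = -7 + (f + F) = -7 + (F + f) = -7 + F + f)
s = 76 (s = (-7 - 29 + 17)*(-4) = -19*(-4) = 76)
w = -9 + I*√2821 (w = -9 + √(-2294 + (-238 - (-7 - 10)²)) = -9 + √(-2294 + (-238 - 1*(-17)²)) = -9 + √(-2294 + (-238 - 1*289)) = -9 + √(-2294 + (-238 - 289)) = -9 + √(-2294 - 527) = -9 + √(-2821) = -9 + I*√2821 ≈ -9.0 + 53.113*I)
√(w + s) = √((-9 + I*√2821) + 76) = √(67 + I*√2821)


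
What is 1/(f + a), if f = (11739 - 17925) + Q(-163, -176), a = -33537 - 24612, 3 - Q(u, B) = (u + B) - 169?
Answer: -1/63824 ≈ -1.5668e-5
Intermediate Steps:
Q(u, B) = 172 - B - u (Q(u, B) = 3 - ((u + B) - 169) = 3 - ((B + u) - 169) = 3 - (-169 + B + u) = 3 + (169 - B - u) = 172 - B - u)
a = -58149
f = -5675 (f = (11739 - 17925) + (172 - 1*(-176) - 1*(-163)) = -6186 + (172 + 176 + 163) = -6186 + 511 = -5675)
1/(f + a) = 1/(-5675 - 58149) = 1/(-63824) = -1/63824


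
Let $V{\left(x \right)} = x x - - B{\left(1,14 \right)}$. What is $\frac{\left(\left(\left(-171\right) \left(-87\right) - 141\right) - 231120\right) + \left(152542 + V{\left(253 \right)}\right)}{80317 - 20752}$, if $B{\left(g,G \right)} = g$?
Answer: $\frac{56}{19855} \approx 0.0028204$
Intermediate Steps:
$V{\left(x \right)} = 1 + x^{2}$ ($V{\left(x \right)} = x x - \left(-1\right) 1 = x^{2} - -1 = x^{2} + 1 = 1 + x^{2}$)
$\frac{\left(\left(\left(-171\right) \left(-87\right) - 141\right) - 231120\right) + \left(152542 + V{\left(253 \right)}\right)}{80317 - 20752} = \frac{\left(\left(\left(-171\right) \left(-87\right) - 141\right) - 231120\right) + \left(152542 + \left(1 + 253^{2}\right)\right)}{80317 - 20752} = \frac{\left(\left(14877 - 141\right) - 231120\right) + \left(152542 + \left(1 + 64009\right)\right)}{59565} = \left(\left(14736 - 231120\right) + \left(152542 + 64010\right)\right) \frac{1}{59565} = \left(-216384 + 216552\right) \frac{1}{59565} = 168 \cdot \frac{1}{59565} = \frac{56}{19855}$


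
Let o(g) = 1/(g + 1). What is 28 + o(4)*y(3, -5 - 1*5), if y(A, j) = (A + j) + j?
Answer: 123/5 ≈ 24.600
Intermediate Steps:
y(A, j) = A + 2*j
o(g) = 1/(1 + g)
28 + o(4)*y(3, -5 - 1*5) = 28 + (3 + 2*(-5 - 1*5))/(1 + 4) = 28 + (3 + 2*(-5 - 5))/5 = 28 + (3 + 2*(-10))/5 = 28 + (3 - 20)/5 = 28 + (1/5)*(-17) = 28 - 17/5 = 123/5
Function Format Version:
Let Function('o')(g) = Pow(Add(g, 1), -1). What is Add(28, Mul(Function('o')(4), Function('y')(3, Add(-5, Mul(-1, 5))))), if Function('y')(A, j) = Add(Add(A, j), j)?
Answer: Rational(123, 5) ≈ 24.600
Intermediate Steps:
Function('y')(A, j) = Add(A, Mul(2, j))
Function('o')(g) = Pow(Add(1, g), -1)
Add(28, Mul(Function('o')(4), Function('y')(3, Add(-5, Mul(-1, 5))))) = Add(28, Mul(Pow(Add(1, 4), -1), Add(3, Mul(2, Add(-5, Mul(-1, 5)))))) = Add(28, Mul(Pow(5, -1), Add(3, Mul(2, Add(-5, -5))))) = Add(28, Mul(Rational(1, 5), Add(3, Mul(2, -10)))) = Add(28, Mul(Rational(1, 5), Add(3, -20))) = Add(28, Mul(Rational(1, 5), -17)) = Add(28, Rational(-17, 5)) = Rational(123, 5)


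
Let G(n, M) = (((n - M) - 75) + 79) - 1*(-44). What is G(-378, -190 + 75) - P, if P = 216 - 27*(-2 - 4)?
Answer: -593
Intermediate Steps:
P = 378 (P = 216 - 27*(-6) = 216 + 162 = 378)
G(n, M) = 48 + n - M (G(n, M) = ((-75 + n - M) + 79) + 44 = (4 + n - M) + 44 = 48 + n - M)
G(-378, -190 + 75) - P = (48 - 378 - (-190 + 75)) - 1*378 = (48 - 378 - 1*(-115)) - 378 = (48 - 378 + 115) - 378 = -215 - 378 = -593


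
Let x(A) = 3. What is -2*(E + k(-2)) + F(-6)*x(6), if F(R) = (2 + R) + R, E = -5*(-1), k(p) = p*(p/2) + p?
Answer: -40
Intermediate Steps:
k(p) = p + p**2/2 (k(p) = p*(p*(1/2)) + p = p*(p/2) + p = p**2/2 + p = p + p**2/2)
E = 5
F(R) = 2 + 2*R
-2*(E + k(-2)) + F(-6)*x(6) = -2*(5 + (1/2)*(-2)*(2 - 2)) + (2 + 2*(-6))*3 = -2*(5 + (1/2)*(-2)*0) + (2 - 12)*3 = -2*(5 + 0) - 10*3 = -2*5 - 30 = -10 - 30 = -40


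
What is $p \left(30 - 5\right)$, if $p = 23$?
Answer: $575$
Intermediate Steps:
$p \left(30 - 5\right) = 23 \left(30 - 5\right) = 23 \cdot 25 = 575$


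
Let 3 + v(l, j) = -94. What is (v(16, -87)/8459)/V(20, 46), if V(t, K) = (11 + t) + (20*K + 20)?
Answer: -97/8213689 ≈ -1.1810e-5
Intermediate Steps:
v(l, j) = -97 (v(l, j) = -3 - 94 = -97)
V(t, K) = 31 + t + 20*K (V(t, K) = (11 + t) + (20 + 20*K) = 31 + t + 20*K)
(v(16, -87)/8459)/V(20, 46) = (-97/8459)/(31 + 20 + 20*46) = (-97*1/8459)/(31 + 20 + 920) = -97/8459/971 = -97/8459*1/971 = -97/8213689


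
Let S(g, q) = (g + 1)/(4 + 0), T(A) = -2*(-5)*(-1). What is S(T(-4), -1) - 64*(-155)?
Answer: 39671/4 ≈ 9917.8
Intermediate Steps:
T(A) = -10 (T(A) = 10*(-1) = -10)
S(g, q) = ¼ + g/4 (S(g, q) = (1 + g)/4 = (1 + g)*(¼) = ¼ + g/4)
S(T(-4), -1) - 64*(-155) = (¼ + (¼)*(-10)) - 64*(-155) = (¼ - 5/2) + 9920 = -9/4 + 9920 = 39671/4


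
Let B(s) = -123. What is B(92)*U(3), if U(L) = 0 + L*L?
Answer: -1107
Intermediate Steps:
U(L) = L² (U(L) = 0 + L² = L²)
B(92)*U(3) = -123*3² = -123*9 = -1107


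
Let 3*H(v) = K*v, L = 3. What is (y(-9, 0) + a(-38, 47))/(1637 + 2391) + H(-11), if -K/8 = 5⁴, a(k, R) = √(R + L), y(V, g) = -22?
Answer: 110769967/6042 + 5*√2/4028 ≈ 18333.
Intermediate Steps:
a(k, R) = √(3 + R) (a(k, R) = √(R + 3) = √(3 + R))
K = -5000 (K = -8*5⁴ = -8*625 = -5000)
H(v) = -5000*v/3 (H(v) = (-5000*v)/3 = -5000*v/3)
(y(-9, 0) + a(-38, 47))/(1637 + 2391) + H(-11) = (-22 + √(3 + 47))/(1637 + 2391) - 5000/3*(-11) = (-22 + √50)/4028 + 55000/3 = (-22 + 5*√2)*(1/4028) + 55000/3 = (-11/2014 + 5*√2/4028) + 55000/3 = 110769967/6042 + 5*√2/4028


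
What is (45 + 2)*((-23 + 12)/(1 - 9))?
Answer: 517/8 ≈ 64.625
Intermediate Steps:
(45 + 2)*((-23 + 12)/(1 - 9)) = 47*(-11/(-8)) = 47*(-11*(-⅛)) = 47*(11/8) = 517/8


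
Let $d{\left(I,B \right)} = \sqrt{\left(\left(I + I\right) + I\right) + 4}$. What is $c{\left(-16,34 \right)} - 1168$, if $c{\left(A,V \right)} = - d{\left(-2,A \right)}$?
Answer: $-1168 - i \sqrt{2} \approx -1168.0 - 1.4142 i$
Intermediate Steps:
$d{\left(I,B \right)} = \sqrt{4 + 3 I}$ ($d{\left(I,B \right)} = \sqrt{\left(2 I + I\right) + 4} = \sqrt{3 I + 4} = \sqrt{4 + 3 I}$)
$c{\left(A,V \right)} = - i \sqrt{2}$ ($c{\left(A,V \right)} = - \sqrt{4 + 3 \left(-2\right)} = - \sqrt{4 - 6} = - \sqrt{-2} = - i \sqrt{2}$)
$c{\left(-16,34 \right)} - 1168 = - i \sqrt{2} - 1168 = -1168 - i \sqrt{2}$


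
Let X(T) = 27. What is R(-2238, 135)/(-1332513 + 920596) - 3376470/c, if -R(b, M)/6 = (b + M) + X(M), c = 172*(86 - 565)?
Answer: 694899584031/16968508898 ≈ 40.952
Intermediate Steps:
c = -82388 (c = 172*(-479) = -82388)
R(b, M) = -162 - 6*M - 6*b (R(b, M) = -6*((b + M) + 27) = -6*((M + b) + 27) = -6*(27 + M + b) = -162 - 6*M - 6*b)
R(-2238, 135)/(-1332513 + 920596) - 3376470/c = (-162 - 6*135 - 6*(-2238))/(-1332513 + 920596) - 3376470/(-82388) = (-162 - 810 + 13428)/(-411917) - 3376470*(-1/82388) = 12456*(-1/411917) + 1688235/41194 = -12456/411917 + 1688235/41194 = 694899584031/16968508898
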